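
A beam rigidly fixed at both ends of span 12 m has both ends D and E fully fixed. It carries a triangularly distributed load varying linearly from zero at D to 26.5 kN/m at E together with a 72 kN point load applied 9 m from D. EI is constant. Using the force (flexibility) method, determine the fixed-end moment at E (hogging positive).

M_E = 312.3 kN·m

Take the two fixed-end moments M_D, M_E as redundants; the released structure is the simple span DE.
End rotations of the released simple span under the applied load (×1/EI):
  at D: triangular load, peak 26.5: 7w₀L³/(360EI) = 890.4/EI
  at E: triangular load, peak 26.5: w₀L³/(45EI) = 1018/EI
  at D: point load 72 at a = 9: Pab(L + b)/(6LEI) = 405/EI
  at E: point load 72 at a = 9: Pab(L + a)/(6LEI) = 567/EI
  θ_D0 = 1295/EI,  θ_E0 = 1585/EI
Flexibility coefficients: a unit moment at one end gives L/(3EI) there and L/(6EI) at the far end, so f₁₁ = f₂₂ = 4/EI and f₁₂ = f₂₁ = 2/EI.
Compatibility — zero rotation at each built-in end:
  4 M_D + 2 M_E = 1295
  2 M_D + 4 M_E = 1585
Solving the pair gives M_D = 167.7 kN·m and M_E = 312.3 kN·m (hogging).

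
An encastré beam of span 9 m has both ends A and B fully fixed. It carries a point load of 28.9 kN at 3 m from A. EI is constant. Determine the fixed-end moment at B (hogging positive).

M_B = 19.27 kN·m

Take the two fixed-end moments M_A, M_B as redundants; the released structure is the simple span AB.
On the primary (simply-supported) span, the end slopes from the loading are:
  at A: point load 28.9 at a = 3: Pab(L + b)/(6LEI) = 144.5/EI
  at B: point load 28.9 at a = 3: Pab(L + a)/(6LEI) = 115.6/EI
  θ_A0 = 144.5/EI,  θ_B0 = 115.6/EI
Flexibility coefficients: a unit moment at one end gives L/(3EI) there and L/(6EI) at the far end, so f₁₁ = f₂₂ = 3/EI and f₁₂ = f₂₁ = 1.5/EI.
Compatibility — zero rotation at each built-in end:
  3 M_A + 1.5 M_B = 144.5
  1.5 M_A + 3 M_B = 115.6
Solving the pair gives M_A = 38.53 kN·m and M_B = 19.27 kN·m (hogging).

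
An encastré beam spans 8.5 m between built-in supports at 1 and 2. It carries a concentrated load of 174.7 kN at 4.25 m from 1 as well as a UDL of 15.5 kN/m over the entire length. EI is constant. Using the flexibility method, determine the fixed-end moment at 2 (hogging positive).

M_2 = 278.9 kN·m

Take the two fixed-end moments M_1, M_2 as redundants; the released structure is the simple span 12.
On the primary (simply-supported) span, the end slopes from the loading are:
  at 1: point load 174.7 at a = 4.25: Pab(L + b)/(6LEI) = 788.9/EI
  at 2: point load 174.7 at a = 4.25: Pab(L + a)/(6LEI) = 788.9/EI
  at 1: UDL 15.5: wL³/(24EI) = 396.6/EI
  at 2: UDL 15.5: wL³/(24EI) = 396.6/EI
  θ_10 = 1186/EI,  θ_20 = 1186/EI
Flexibility coefficients: a unit moment at one end gives L/(3EI) there and L/(6EI) at the far end, so f₁₁ = f₂₂ = 2.833/EI and f₁₂ = f₂₁ = 1.417/EI.
Compatibility — zero rotation at each built-in end:
  2.833 M_1 + 1.417 M_2 = 1186
  1.417 M_1 + 2.833 M_2 = 1186
Solving the pair gives M_1 = 278.9 kN·m and M_2 = 278.9 kN·m (hogging).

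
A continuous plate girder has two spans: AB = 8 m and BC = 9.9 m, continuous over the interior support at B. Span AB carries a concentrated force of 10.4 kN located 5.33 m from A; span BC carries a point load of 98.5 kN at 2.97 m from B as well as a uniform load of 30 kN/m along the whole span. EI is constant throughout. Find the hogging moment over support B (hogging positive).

M_B = 306.4 kN·m

Insert a hinge at B; M_B is the redundant, and each span becomes simply supported.
Rotations at B on the released spans (each span's end-slope, ×1/EI):
  span AB: point load 10.4 at a = 5.33: Pab(L + a)/(6LEI) = 41.1/EI
  span BC: point load 98.5 at a = 2.97: Pab(L + b)/(6LEI) = 574.4/EI
  span BC: UDL 30: wL³/(24EI) = 1213/EI
  relative rotation θ_0 = (41.1 + 1787)/EI = 1828/EI
A unit hogging moment at B produces rotation L₁/(3EI) + L₂/(3EI) = 5.967/EI.
Compatibility: M_B·(L₁+L₂)/(3EI) = θ_0, giving M_B = 306.4 kN·m (hogging).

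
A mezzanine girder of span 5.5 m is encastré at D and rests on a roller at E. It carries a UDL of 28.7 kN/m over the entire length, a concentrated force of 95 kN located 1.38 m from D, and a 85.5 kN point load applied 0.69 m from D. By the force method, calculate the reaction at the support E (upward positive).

R_E = 69.35 kN

Take the reaction at E as the redundant and release it; the primary structure is a cantilever fixed at D.
Free-end deflection of the primary structure under the applied loading (downward +):
  UDL 28.7: wL⁴/(8EI) = 3283/EI
  point load 95 at a = 1.38: Pa²(3L − a)/(6EI) = 455.9/EI
  point load 85.5 at a = 0.69: Pa²(3L − a)/(6EI) = 107.3/EI
  δ_0 = 3846/EI
Flexibility coefficient — unit upward force at E: δ_{EE} = L³/(3EI) = 55.46/EI.
The prop prevents deflection at E: R_E = δ_0/δ_{EE} = 3846/55.46 = 69.35 kN.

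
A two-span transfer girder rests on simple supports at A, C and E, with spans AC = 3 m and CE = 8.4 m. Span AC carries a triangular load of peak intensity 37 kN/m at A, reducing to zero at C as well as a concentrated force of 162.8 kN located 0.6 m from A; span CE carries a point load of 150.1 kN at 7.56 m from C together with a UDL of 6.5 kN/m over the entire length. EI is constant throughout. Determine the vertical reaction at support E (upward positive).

R_E = 149.8 kN

Insert a hinge at C; M_C is the redundant, and each span becomes simply supported.
Rotations at C on the released spans (each span's end-slope, ×1/EI):
  span AC: triangular load, peak 37: 7w₀L³/(360EI) = 19.43/EI
  span AC: point load 162.8 at a = 0.6: Pab(L + a)/(6LEI) = 46.89/EI
  span CE: point load 150.1 at a = 7.56: Pab(L + b)/(6LEI) = 174.8/EI
  span CE: UDL 6.5: wL³/(24EI) = 160.5/EI
  relative rotation θ_0 = (66.31 + 335.3)/EI = 401.6/EI
A unit hogging moment at C produces rotation L₁/(3EI) + L₂/(3EI) = 3.8/EI.
Compatibility: M_C·(L₁+L₂)/(3EI) = θ_0, giving M_C = 105.7 kN·m (hogging).
Span CE, ΣM about E: R_C^{CE}·8.4 = 355.4 + 105.7, so R_C^{CE} = 54.89 kN and R_E = 204.7 − 54.89 = 149.8 kN.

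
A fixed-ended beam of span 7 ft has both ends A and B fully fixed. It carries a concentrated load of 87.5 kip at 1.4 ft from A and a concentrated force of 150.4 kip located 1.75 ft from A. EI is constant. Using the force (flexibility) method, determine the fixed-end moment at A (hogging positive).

Release both end moments; the primary structure is a simply-supported span AB with redundants M_A and M_B.
Simple-span end rotations at A and B under the given loads:
  at A: point load 87.5 at a = 1.4: Pab(L + b)/(6LEI) = 205.8/EI
  at B: point load 87.5 at a = 1.4: Pab(L + a)/(6LEI) = 137.2/EI
  at A: point load 150.4 at a = 1.75: Pab(L + b)/(6LEI) = 403/EI
  at B: point load 150.4 at a = 1.75: Pab(L + a)/(6LEI) = 287.9/EI
  θ_A0 = 608.8/EI,  θ_B0 = 425.1/EI
Flexibility coefficients: a unit moment at one end gives L/(3EI) there and L/(6EI) at the far end, so f₁₁ = f₂₂ = 2.333/EI and f₁₂ = f₂₁ = 1.167/EI.
Compatibility — zero rotation at each built-in end:
  2.333 M_A + 1.167 M_B = 608.8
  1.167 M_A + 2.333 M_B = 425.1
Solving the pair gives M_A = 226.4 kip·ft and M_B = 68.95 kip·ft (hogging).

M_A = 226.4 kip·ft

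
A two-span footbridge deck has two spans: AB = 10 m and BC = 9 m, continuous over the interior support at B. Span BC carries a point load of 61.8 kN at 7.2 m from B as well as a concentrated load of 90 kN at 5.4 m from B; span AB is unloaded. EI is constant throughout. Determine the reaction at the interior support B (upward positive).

R_B = 67.31 kN

Take M_B as the redundant. Released structure: two simple spans AB and BC with a hinge at B.
End slopes at the hinge B, treating each span as simply supported:
  span BC: point load 61.8 at a = 7.2: Pab(L + b)/(6LEI) = 160.2/EI
  span BC: point load 90 at a = 5.4: Pab(L + b)/(6LEI) = 408.2/EI
  relative rotation θ_0 = (0 + 568.4)/EI = 568.4/EI
A unit hogging moment at B produces rotation L₁/(3EI) + L₂/(3EI) = 6.333/EI.
Compatibility: M_B·(L₁+L₂)/(3EI) = θ_0, giving M_B = 89.75 kN·m (hogging).
Span AB, ΣM about A with M_B applied at B: R_B^{AB}·10 = 0 + 89.75, so R_B^{AB} = 8.975 kN and R_A = 0 − 8.975 = -8.975 kN.
Span BC, ΣM about C: R_B^{BC}·9 = 435.2 + 89.75, so R_B^{BC} = 58.33 kN and R_C = 151.8 − 58.33 = 93.47 kN.
R_B = 8.975 + 58.33 = 67.31 kN.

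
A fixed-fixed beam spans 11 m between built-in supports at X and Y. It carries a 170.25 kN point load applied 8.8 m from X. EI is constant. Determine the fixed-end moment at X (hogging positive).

Take the two fixed-end moments M_X, M_Y as redundants; the released structure is the simple span XY.
On the primary (simply-supported) span, the end slopes from the loading are:
  at X: point load 170.25 at a = 8.8: Pab(L + b)/(6LEI) = 659.2/EI
  at Y: point load 170.25 at a = 8.8: Pab(L + a)/(6LEI) = 988.8/EI
  θ_X0 = 659.2/EI,  θ_Y0 = 988.8/EI
Flexibility coefficients: a unit moment at one end gives L/(3EI) there and L/(6EI) at the far end, so f₁₁ = f₂₂ = 3.667/EI and f₁₂ = f₂₁ = 1.833/EI.
Compatibility — zero rotation at each built-in end:
  3.667 M_X + 1.833 M_Y = 659.2
  1.833 M_X + 3.667 M_Y = 988.8
Solving the pair gives M_X = 59.93 kN·m and M_Y = 239.7 kN·m (hogging).

M_X = 59.93 kN·m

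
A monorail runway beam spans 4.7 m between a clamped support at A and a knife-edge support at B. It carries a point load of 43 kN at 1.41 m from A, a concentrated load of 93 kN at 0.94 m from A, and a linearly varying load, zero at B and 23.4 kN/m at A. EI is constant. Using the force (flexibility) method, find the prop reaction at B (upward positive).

Choose R_B as the redundant. The primary structure is the cantilever fixed at A.
Primary-structure tip deflection at B by superposition:
  point load 43 at a = 1.41: Pa²(3L − a)/(6EI) = 180.8/EI
  point load 93 at a = 0.94: Pa²(3L − a)/(6EI) = 180.2/EI
  triangular load, peak 23.4 at the fixed end: w₀L⁴/(30EI) = 380.6/EI
  δ_0 = 741.7/EI
Tip deflection under a unit load at B: L³/(3EI) = 34.61/EI.
Compatibility at B: δ_0 − R_B·δ_{BB} = 0, so R_B = 741.7/34.61 = 21.43 kN.

R_B = 21.43 kN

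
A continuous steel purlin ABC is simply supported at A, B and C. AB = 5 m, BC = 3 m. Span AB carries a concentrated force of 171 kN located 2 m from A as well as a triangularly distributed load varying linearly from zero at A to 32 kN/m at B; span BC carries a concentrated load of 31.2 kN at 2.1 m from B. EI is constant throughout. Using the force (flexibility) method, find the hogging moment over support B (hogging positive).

Release continuity at B by inserting a hinge; the redundant is the internal moment M_B. The primary structure is two simply-supported spans AB and BC.
Rotations at B on the released spans (each span's end-slope, ×1/EI):
  span AB: point load 171 at a = 2: Pab(L + a)/(6LEI) = 239.4/EI
  span AB: triangular load, peak 32: w₀L³/(45EI) = 88.89/EI
  span BC: point load 31.2 at a = 2.1: Pab(L + b)/(6LEI) = 12.78/EI
  relative rotation θ_0 = (328.3 + 12.78)/EI = 341.1/EI
A unit hogging moment at B produces rotation L₁/(3EI) + L₂/(3EI) = 2.667/EI.
Slope continuity at B: θ_0 = M_B·2.667/EI, so M_B = 341.1/2.667 = 127.9 kN·m (hogging).

M_B = 127.9 kN·m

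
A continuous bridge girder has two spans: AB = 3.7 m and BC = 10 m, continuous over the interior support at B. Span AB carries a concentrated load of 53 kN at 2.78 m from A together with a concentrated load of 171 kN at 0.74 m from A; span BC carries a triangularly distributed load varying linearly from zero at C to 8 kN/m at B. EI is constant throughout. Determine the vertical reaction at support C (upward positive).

Take M_B as the redundant. Released structure: two simple spans AB and BC with a hinge at B.
Rotations at B on the released spans (each span's end-slope, ×1/EI):
  span AB: point load 53 at a = 2.78: Pab(L + a)/(6LEI) = 39.57/EI
  span AB: point load 171 at a = 0.74: Pab(L + a)/(6LEI) = 74.91/EI
  span BC: triangular load, peak 8: w₀L³/(45EI) = 177.8/EI
  relative rotation θ_0 = (114.5 + 177.8)/EI = 292.3/EI
A unit hogging moment at B produces rotation L₁/(3EI) + L₂/(3EI) = 4.567/EI.
Slope continuity at B: θ_0 = M_B·4.567/EI, so M_B = 292.3/4.567 = 64 kN·m (hogging).
Span BC, ΣM about C: R_B^{BC}·10 = 266.7 + 64, so R_B^{BC} = 33.07 kN and R_C = 40 − 33.07 = 6.934 kN.

R_C = 6.934 kN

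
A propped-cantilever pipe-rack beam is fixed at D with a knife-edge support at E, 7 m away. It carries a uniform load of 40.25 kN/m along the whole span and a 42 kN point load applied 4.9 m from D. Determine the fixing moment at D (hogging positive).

M_D = 286.7 kN·m

Remove the prop at E; the released (primary) structure is a cantilever built in at D.
Downward deflection at the released point E due to the loads:
  UDL 40.25: wL⁴/(8EI) = 12080/EI
  point load 42 at a = 4.9: Pa²(3L − a)/(6EI) = 2706/EI
  δ_0 = 14786/EI
Flexibility coefficient — unit upward force at E: δ_{EE} = L³/(3EI) = 114.3/EI.
Compatibility at E: δ_0 − R_E·δ_{EE} = 0, so R_E = 14786/114.3 = 129.3 kN.
Moment equilibrium about D: M_D = Σ(load moments about D) − R_E·L = 1192 − 129.3×7 = 286.7 kN·m.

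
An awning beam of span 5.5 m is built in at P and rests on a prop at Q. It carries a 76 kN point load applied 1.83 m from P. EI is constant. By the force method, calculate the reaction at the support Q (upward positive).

R_Q = 11.22 kN

Release the roller at Q. Primary structure: cantilever fixed at P.
Deflection at Q on the released cantilever, summing each load's contribution:
  point load 76 at a = 1.83: Pa²(3L − a)/(6EI) = 622.3/EI
Tip deflection under a unit load at Q: L³/(3EI) = 55.46/EI.
The prop prevents deflection at Q: R_Q = δ_0/δ_{QQ} = 622.3/55.46 = 11.22 kN.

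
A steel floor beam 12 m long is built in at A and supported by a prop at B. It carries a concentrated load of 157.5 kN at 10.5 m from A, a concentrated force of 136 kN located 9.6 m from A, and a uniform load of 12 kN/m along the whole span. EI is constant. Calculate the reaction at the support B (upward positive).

Choose R_B as the redundant. The primary structure is the cantilever fixed at A.
Deflection at B on the released cantilever, summing each load's contribution:
  point load 157.5 at a = 10.5: Pa²(3L − a)/(6EI) = 73799/EI
  point load 136 at a = 9.6: Pa²(3L − a)/(6EI) = 55149/EI
  UDL 12: wL⁴/(8EI) = 31104/EI
  δ_0 = 160051/EI
Flexibility coefficient — unit upward force at B: δ_{BB} = L³/(3EI) = 576/EI.
The prop prevents deflection at B: R_B = δ_0/δ_{BB} = 160051/576 = 277.9 kN.

R_B = 277.9 kN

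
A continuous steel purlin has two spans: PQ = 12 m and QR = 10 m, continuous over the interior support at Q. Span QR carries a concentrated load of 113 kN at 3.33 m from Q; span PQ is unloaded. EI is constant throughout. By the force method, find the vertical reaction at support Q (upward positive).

R_Q = 92.8 kN

Take M_Q as the redundant. Released structure: two simple spans PQ and QR with a hinge at Q.
End slopes at the hinge Q, treating each span as simply supported:
  span QR: point load 113 at a = 3.33: Pab(L + b)/(6LEI) = 697.3/EI
  relative rotation θ_0 = (0 + 697.3)/EI = 697.3/EI
A unit hogging moment at Q produces rotation L₁/(3EI) + L₂/(3EI) = 7.333/EI.
Compatibility: M_Q·(L₁+L₂)/(3EI) = θ_0, giving M_Q = 95.09 kN·m (hogging).
Span PQ, ΣM about P with M_Q applied at Q: R_Q^{PQ}·12 = 0 + 95.09, so R_Q^{PQ} = 7.924 kN and R_P = 0 − 7.924 = -7.924 kN.
Span QR, ΣM about R: R_Q^{QR}·10 = 753.7 + 95.09, so R_Q^{QR} = 84.88 kN and R_R = 113 − 84.88 = 28.12 kN.
R_Q = 7.924 + 84.88 = 92.8 kN.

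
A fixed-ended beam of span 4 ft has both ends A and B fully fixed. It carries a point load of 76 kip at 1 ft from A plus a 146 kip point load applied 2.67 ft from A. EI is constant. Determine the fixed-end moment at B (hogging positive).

M_B = 100.8 kip·ft

Release both end moments; the primary structure is a simply-supported span AB with redundants M_A and M_B.
On the primary (simply-supported) span, the end slopes from the loading are:
  at A: point load 76 at a = 1: Pab(L + b)/(6LEI) = 66.5/EI
  at B: point load 76 at a = 1: Pab(L + a)/(6LEI) = 47.5/EI
  at A: point load 146 at a = 2.67: Pab(L + b)/(6LEI) = 115.1/EI
  at B: point load 146 at a = 2.67: Pab(L + a)/(6LEI) = 144.1/EI
  θ_A0 = 181.6/EI,  θ_B0 = 191.6/EI
Flexibility coefficients: a unit moment at one end gives L/(3EI) there and L/(6EI) at the far end, so f₁₁ = f₂₂ = 1.333/EI and f₁₂ = f₂₁ = 0.6667/EI.
Compatibility — zero rotation at each built-in end:
  1.333 M_A + 0.6667 M_B = 181.6
  0.6667 M_A + 1.333 M_B = 191.6
Solving the pair gives M_A = 85.85 kip·ft and M_B = 100.8 kip·ft (hogging).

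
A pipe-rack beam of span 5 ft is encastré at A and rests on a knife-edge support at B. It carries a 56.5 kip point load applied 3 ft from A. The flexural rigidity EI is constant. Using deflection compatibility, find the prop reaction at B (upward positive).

R_B = 24.41 kip

Remove the prop at B; the released (primary) structure is a cantilever built in at A.
Primary-structure tip deflection at B by superposition:
  point load 56.5 at a = 3: Pa²(3L − a)/(6EI) = 1017/EI
Flexibility coefficient — unit upward force at B: δ_{BB} = L³/(3EI) = 41.67/EI.
Compatibility at B: δ_0 − R_B·δ_{BB} = 0, so R_B = 1017/41.67 = 24.41 kip.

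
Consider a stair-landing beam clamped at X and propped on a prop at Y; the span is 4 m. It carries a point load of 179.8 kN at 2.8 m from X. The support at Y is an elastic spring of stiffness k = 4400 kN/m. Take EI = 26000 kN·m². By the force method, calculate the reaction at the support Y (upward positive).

R_Y = 79.34 kN

Choose R_Y as the redundant. The primary structure is the cantilever fixed at X.
Deflection at Y on the released cantilever, summing each load's contribution:
  point load 179.8 at a = 2.8: Pa²(3L − a)/(6EI) = 2161/EI
Tip deflection under a unit load at Y: L³/(3EI) = 21.33/EI.
With EI = 26000 kN·m²: δ_0 = 0.083132 m and δ_{YY} = 0.000821 m/kN.
Compatibility — the spring shortens by R_Y/k under the reaction it provides: δ_0 − R_Y·δ_{YY} = R_Y/k. With 1/k = 0.000227 m/kN, R_Y = δ_0 / (δ_{YY} + 1/k) = 0.083132 / (0.000821 + 0.000227) = 79.34 kN.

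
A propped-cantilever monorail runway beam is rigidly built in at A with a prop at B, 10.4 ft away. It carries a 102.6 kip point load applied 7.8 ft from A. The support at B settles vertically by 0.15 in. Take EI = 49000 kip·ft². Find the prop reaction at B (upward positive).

R_B = 63.29 kip

Take the reaction at B as the redundant and release it; the primary structure is a cantilever fixed at A.
Primary-structure tip deflection at B by superposition:
  point load 102.6 at a = 7.8: Pa²(3L − a)/(6EI) = 24345/EI
Tip deflection under a unit load at B: L³/(3EI) = 375/EI.
With EI = 49000 kip·ft²: δ_0 = 0.49683 ft and δ_{BB} = 0.007652 ft/kip.
Compatibility — the beam at B must follow the support down by 0.0125 ft: δ_0 − R_B·δ_{BB} = 0.0125, so R_B = (0.49683 − 0.0125)/0.007652 = 63.29 kip.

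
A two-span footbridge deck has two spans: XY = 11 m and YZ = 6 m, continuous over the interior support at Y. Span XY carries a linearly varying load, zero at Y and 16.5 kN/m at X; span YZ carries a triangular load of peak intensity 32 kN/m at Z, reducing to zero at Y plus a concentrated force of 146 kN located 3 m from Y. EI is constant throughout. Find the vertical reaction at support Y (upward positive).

Release continuity at Y by inserting a hinge; the redundant is the internal moment M_Y. The primary structure is two simply-supported spans XY and YZ.
End slopes at the hinge Y, treating each span as simply supported:
  span XY: triangular load, peak 16.5: 7w₀L³/(360EI) = 427/EI
  span YZ: triangular load, peak 32: 7w₀L³/(360EI) = 134.4/EI
  span YZ: point load 146 at a = 3: Pab(L + b)/(6LEI) = 328.5/EI
  relative rotation θ_0 = (427 + 462.9)/EI = 889.9/EI
A unit hogging moment at Y produces rotation L₁/(3EI) + L₂/(3EI) = 5.667/EI.
Slope continuity at Y: θ_0 = M_Y·5.667/EI, so M_Y = 889.9/5.667 = 157 kN·m (hogging).
Span XY, ΣM about X with M_Y applied at Y: R_Y^{XY}·11 = 332.8 + 157, so R_Y^{XY} = 44.53 kN and R_X = 90.75 − 44.53 = 46.22 kN.
Span YZ, ΣM about Z: R_Y^{YZ}·6 = 630 + 157, so R_Y^{YZ} = 131.2 kN and R_Z = 242 − 131.2 = 110.8 kN.
R_Y = 44.53 + 131.2 = 175.7 kN.

R_Y = 175.7 kN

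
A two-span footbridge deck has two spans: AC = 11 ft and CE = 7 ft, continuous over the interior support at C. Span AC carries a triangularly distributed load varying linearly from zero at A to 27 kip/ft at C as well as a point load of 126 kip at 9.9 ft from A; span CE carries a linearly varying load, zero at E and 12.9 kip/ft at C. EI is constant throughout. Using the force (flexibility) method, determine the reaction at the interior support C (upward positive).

Release continuity at C by inserting a hinge; the redundant is the internal moment M_C. The primary structure is two simply-supported spans AC and CE.
End slopes at the hinge C, treating each span as simply supported:
  span AC: triangular load, peak 27: w₀L³/(45EI) = 798.6/EI
  span AC: point load 126 at a = 9.9: Pab(L + a)/(6LEI) = 434.5/EI
  span CE: triangular load, peak 12.9: w₀L³/(45EI) = 98.33/EI
  relative rotation θ_0 = (1233 + 98.33)/EI = 1331/EI
A unit hogging moment at C produces rotation L₁/(3EI) + L₂/(3EI) = 6/EI.
Compatibility: M_C·(L₁+L₂)/(3EI) = θ_0, giving M_C = 221.9 kip·ft (hogging).
Span AC, ΣM about A with M_C applied at C: R_C^{AC}·11 = 2336 + 221.9, so R_C^{AC} = 232.6 kip and R_A = 274.5 − 232.6 = 41.93 kip.
Span CE, ΣM about E: R_C^{CE}·7 = 210.7 + 221.9, so R_C^{CE} = 61.8 kip and R_E = 45.15 − 61.8 = -16.65 kip.
R_C = 232.6 + 61.8 = 294.4 kip.

R_C = 294.4 kip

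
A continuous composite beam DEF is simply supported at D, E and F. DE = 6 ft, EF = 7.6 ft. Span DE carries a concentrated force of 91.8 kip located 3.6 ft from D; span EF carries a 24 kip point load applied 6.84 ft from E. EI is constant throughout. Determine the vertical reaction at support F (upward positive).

Take M_E as the redundant. Released structure: two simple spans DE and EF with a hinge at E.
End slopes at the hinge E, treating each span as simply supported:
  span DE: point load 91.8 at a = 3.6: Pab(L + a)/(6LEI) = 211.5/EI
  span EF: point load 24 at a = 6.84: Pab(L + b)/(6LEI) = 22.87/EI
  relative rotation θ_0 = (211.5 + 22.87)/EI = 234.4/EI
A unit hogging moment at E produces rotation L₁/(3EI) + L₂/(3EI) = 4.533/EI.
Compatibility: M_E·(L₁+L₂)/(3EI) = θ_0, giving M_E = 51.7 kip·ft (hogging).
Span EF, ΣM about F: R_E^{EF}·7.6 = 18.24 + 51.7, so R_E^{EF} = 9.203 kip and R_F = 24 − 9.203 = 14.8 kip.

R_F = 14.8 kip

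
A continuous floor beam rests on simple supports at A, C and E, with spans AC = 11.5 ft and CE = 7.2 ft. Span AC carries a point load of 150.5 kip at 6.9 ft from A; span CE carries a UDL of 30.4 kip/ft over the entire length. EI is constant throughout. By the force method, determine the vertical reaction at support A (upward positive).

Release continuity at C by inserting a hinge; the redundant is the internal moment M_C. The primary structure is two simply-supported spans AC and CE.
Discontinuity in slope at C on the released structure — sum the simple-span end rotations:
  span AC: point load 150.5 at a = 6.9: Pab(L + a)/(6LEI) = 1274/EI
  span CE: UDL 30.4: wL³/(24EI) = 472.8/EI
  relative rotation θ_0 = (1274 + 472.8)/EI = 1747/EI
A unit hogging moment at C produces rotation L₁/(3EI) + L₂/(3EI) = 6.233/EI.
Slope continuity at C: θ_0 = M_C·6.233/EI, so M_C = 1747/6.233 = 280.2 kip·ft (hogging).
Span AC, ΣM about A with M_C applied at C: R_C^{AC}·11.5 = 1038 + 280.2, so R_C^{AC} = 114.7 kip and R_A = 150.5 − 114.7 = 35.83 kip.

R_A = 35.83 kip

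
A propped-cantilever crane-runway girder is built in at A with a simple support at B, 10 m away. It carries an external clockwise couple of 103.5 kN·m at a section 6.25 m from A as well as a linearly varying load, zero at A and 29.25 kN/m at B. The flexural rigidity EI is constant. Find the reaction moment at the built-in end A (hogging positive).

Choose R_B as the redundant. The primary structure is the cantilever fixed at A.
Deflection at B on the released cantilever, summing each load's contribution:
  clockwise couple 103.5 at a = 6.25: M₀a(2L − a)/(2EI) = 4447/EI
  triangular load, peak 29.25 at the free end: 11w₀L⁴/(120EI) = 26812/EI
  δ_0 = 31260/EI
Flexibility coefficient — unit upward force at B: δ_{BB} = L³/(3EI) = 333.3/EI.
Compatibility at B: δ_0 − R_B·δ_{BB} = 0, so R_B = 31260/333.3 = 93.78 kN.
Moment equilibrium about A: M_A = Σ(load moments about A) − R_B·L = 1078 − 93.78×10 = 140.7 kN·m.

M_A = 140.7 kN·m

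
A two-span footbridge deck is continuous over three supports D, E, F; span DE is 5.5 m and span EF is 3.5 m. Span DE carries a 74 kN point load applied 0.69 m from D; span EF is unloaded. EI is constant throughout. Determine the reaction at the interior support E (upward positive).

Take M_E as the redundant. Released structure: two simple spans DE and EF with a hinge at E.
Discontinuity in slope at E on the released structure — sum the simple-span end rotations:
  span DE: point load 74 at a = 0.69: Pab(L + a)/(6LEI) = 46.07/EI
  relative rotation θ_0 = (46.07 + 0)/EI = 46.07/EI
A unit hogging moment at E produces rotation L₁/(3EI) + L₂/(3EI) = 3/EI.
Compatibility: M_E·(L₁+L₂)/(3EI) = θ_0, giving M_E = 15.36 kN·m (hogging).
Span DE, ΣM about D with M_E applied at E: R_E^{DE}·5.5 = 51.06 + 15.36, so R_E^{DE} = 12.08 kN and R_D = 74 − 12.08 = 61.92 kN.
Span EF, ΣM about F: R_E^{EF}·3.5 = 0 + 15.36, so R_E^{EF} = 4.387 kN and R_F = 0 − 4.387 = -4.387 kN.
R_E = 12.08 + 4.387 = 16.46 kN.

R_E = 16.46 kN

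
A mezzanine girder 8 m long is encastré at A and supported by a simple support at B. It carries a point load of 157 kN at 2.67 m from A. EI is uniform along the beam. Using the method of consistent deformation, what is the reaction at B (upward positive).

R_B = 23.31 kN

Choose R_B as the redundant. The primary structure is the cantilever fixed at A.
Deflection at B on the released cantilever, summing each load's contribution:
  point load 157 at a = 2.67: Pa²(3L − a)/(6EI) = 3979/EI
Tip deflection under a unit load at B: L³/(3EI) = 170.7/EI.
Compatibility at B: δ_0 − R_B·δ_{BB} = 0, so R_B = 3979/170.7 = 23.31 kN.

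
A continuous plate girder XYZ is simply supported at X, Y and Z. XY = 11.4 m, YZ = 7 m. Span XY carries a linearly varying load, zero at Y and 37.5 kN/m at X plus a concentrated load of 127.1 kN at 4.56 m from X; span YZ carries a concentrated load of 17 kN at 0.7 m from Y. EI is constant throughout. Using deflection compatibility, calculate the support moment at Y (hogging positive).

M_Y = 330.8 kN·m

Release continuity at Y by inserting a hinge; the redundant is the internal moment M_Y. The primary structure is two simply-supported spans XY and YZ.
End slopes at the hinge Y, treating each span as simply supported:
  span XY: triangular load, peak 37.5: 7w₀L³/(360EI) = 1080/EI
  span XY: point load 127.1 at a = 4.56: Pab(L + a)/(6LEI) = 925/EI
  span YZ: point load 17 at a = 0.7: Pab(L + b)/(6LEI) = 23.74/EI
  relative rotation θ_0 = (2005 + 23.74)/EI = 2029/EI
A unit hogging moment at Y produces rotation L₁/(3EI) + L₂/(3EI) = 6.133/EI.
Compatibility: M_Y·(L₁+L₂)/(3EI) = θ_0, giving M_Y = 330.8 kN·m (hogging).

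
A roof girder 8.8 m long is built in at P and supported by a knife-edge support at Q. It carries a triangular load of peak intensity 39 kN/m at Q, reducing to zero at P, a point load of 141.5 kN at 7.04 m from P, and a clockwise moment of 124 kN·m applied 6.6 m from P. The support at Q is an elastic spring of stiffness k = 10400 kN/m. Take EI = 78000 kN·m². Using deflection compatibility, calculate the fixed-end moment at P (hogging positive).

Take the reaction at Q as the redundant and release it; the primary structure is a cantilever fixed at P.
Primary-structure tip deflection at Q by superposition:
  triangular load, peak 39 at the free end: 11w₀L⁴/(120EI) = 21439/EI
  point load 141.5 at a = 7.04: Pa²(3L − a)/(6EI) = 22629/EI
  clockwise couple 124 at a = 6.6: M₀a(2L − a)/(2EI) = 4501/EI
  δ_0 = 48569/EI
Tip deflection under a unit load at Q: L³/(3EI) = 227.2/EI.
With EI = 78000 kN·m²: δ_0 = 0.62268 m and δ_{QQ} = 0.002912 m/kN.
Compatibility — the spring shortens by R_Q/k under the reaction it provides: δ_0 − R_Q·δ_{QQ} = R_Q/k. With 1/k = 0.000096 m/kN, R_Q = δ_0 / (δ_{QQ} + 1/k) = 0.62268 / (0.002912 + 0.000096) = 207 kN.
Moment equilibrium about P: M_P = Σ(load moments about P) − R_Q·L = 2127 − 207×8.8 = 305.5 kN·m.

M_P = 305.5 kN·m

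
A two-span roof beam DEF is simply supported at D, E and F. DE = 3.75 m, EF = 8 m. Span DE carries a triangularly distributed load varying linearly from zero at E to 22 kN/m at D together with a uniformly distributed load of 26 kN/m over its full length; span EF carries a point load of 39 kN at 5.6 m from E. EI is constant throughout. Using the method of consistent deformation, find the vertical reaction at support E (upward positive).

Take M_E as the redundant. Released structure: two simple spans DE and EF with a hinge at E.
End slopes at the hinge E, treating each span as simply supported:
  span DE: triangular load, peak 22: 7w₀L³/(360EI) = 22.56/EI
  span DE: UDL 26: wL³/(24EI) = 57.13/EI
  span EF: point load 39 at a = 5.6: Pab(L + b)/(6LEI) = 113.6/EI
  relative rotation θ_0 = (79.69 + 113.6)/EI = 193.3/EI
A unit hogging moment at E produces rotation L₁/(3EI) + L₂/(3EI) = 3.917/EI.
Compatibility: M_E·(L₁+L₂)/(3EI) = θ_0, giving M_E = 49.34 kN·m (hogging).
Span DE, ΣM about D with M_E applied at E: R_E^{DE}·3.75 = 234.4 + 49.34, so R_E^{DE} = 75.66 kN and R_D = 138.8 − 75.66 = 63.09 kN.
Span EF, ΣM about F: R_E^{EF}·8 = 93.6 + 49.34, so R_E^{EF} = 17.87 kN and R_F = 39 − 17.87 = 21.13 kN.
R_E = 75.66 + 17.87 = 93.53 kN.

R_E = 93.53 kN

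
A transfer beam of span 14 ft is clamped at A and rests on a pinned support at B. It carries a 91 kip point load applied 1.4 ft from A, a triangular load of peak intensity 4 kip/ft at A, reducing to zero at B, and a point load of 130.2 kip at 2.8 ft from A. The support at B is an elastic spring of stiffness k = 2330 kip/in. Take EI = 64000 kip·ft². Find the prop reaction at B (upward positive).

Remove the prop at B; the released (primary) structure is a cantilever built in at A.
Free-end deflection of the primary structure under the applied loading (downward +):
  point load 91 at a = 1.4: Pa²(3L − a)/(6EI) = 1207/EI
  triangular load, peak 4 at the fixed end: w₀L⁴/(30EI) = 5122/EI
  point load 130.2 at a = 2.8: Pa²(3L − a)/(6EI) = 6669/EI
  δ_0 = 12998/EI
Flexibility coefficient — unit upward force at B: δ_{BB} = L³/(3EI) = 914.7/EI.
With EI = 64000 kip·ft²: δ_0 = 0.20309 ft and δ_{BB} = 0.014292 ft/kip.
Compatibility — the spring shortens by R_B/k under the reaction it provides: δ_0 − R_B·δ_{BB} = R_B/k. With 1/k = 1/(2330×12) ft/kip = 0.000036 ft/kip, R_B = δ_0 / (δ_{BB} + 1/k) = 0.20309 / (0.014292 + 0.000036) = 14.18 kip.

R_B = 14.18 kip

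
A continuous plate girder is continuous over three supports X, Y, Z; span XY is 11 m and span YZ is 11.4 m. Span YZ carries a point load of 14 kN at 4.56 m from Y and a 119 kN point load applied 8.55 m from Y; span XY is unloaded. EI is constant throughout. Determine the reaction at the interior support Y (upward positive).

R_Y = 55.39 kN

Release continuity at Y by inserting a hinge; the redundant is the internal moment M_Y. The primary structure is two simply-supported spans XY and YZ.
Rotations at Y on the released spans (each span's end-slope, ×1/EI):
  span YZ: point load 14 at a = 4.56: Pab(L + b)/(6LEI) = 116.4/EI
  span YZ: point load 119 at a = 8.55: Pab(L + b)/(6LEI) = 604.1/EI
  relative rotation θ_0 = (0 + 720.6)/EI = 720.6/EI
A unit hogging moment at Y produces rotation L₁/(3EI) + L₂/(3EI) = 7.467/EI.
Compatibility: M_Y·(L₁+L₂)/(3EI) = θ_0, giving M_Y = 96.5 kN·m (hogging).
Span XY, ΣM about X with M_Y applied at Y: R_Y^{XY}·11 = 0 + 96.5, so R_Y^{XY} = 8.773 kN and R_X = 0 − 8.773 = -8.773 kN.
Span YZ, ΣM about Z: R_Y^{YZ}·11.4 = 434.9 + 96.5, so R_Y^{YZ} = 46.62 kN and R_Z = 133 − 46.62 = 86.38 kN.
R_Y = 8.773 + 46.62 = 55.39 kN.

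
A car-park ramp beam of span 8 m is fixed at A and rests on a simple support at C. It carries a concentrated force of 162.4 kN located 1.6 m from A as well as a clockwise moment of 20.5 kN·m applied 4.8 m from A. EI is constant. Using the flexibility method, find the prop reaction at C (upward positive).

R_C = 12.32 kN

Release the roller at C. Primary structure: cantilever fixed at A.
Free-end deflection of the primary structure under the applied loading (downward +):
  point load 162.4 at a = 1.6: Pa²(3L − a)/(6EI) = 1552/EI
  clockwise couple 20.5 at a = 4.8: M₀a(2L − a)/(2EI) = 551/EI
  δ_0 = 2103/EI
Flexibility coefficient — unit upward force at C: δ_{CC} = L³/(3EI) = 170.7/EI.
Compatibility at C: δ_0 − R_C·δ_{CC} = 0, so R_C = 2103/170.7 = 12.32 kN.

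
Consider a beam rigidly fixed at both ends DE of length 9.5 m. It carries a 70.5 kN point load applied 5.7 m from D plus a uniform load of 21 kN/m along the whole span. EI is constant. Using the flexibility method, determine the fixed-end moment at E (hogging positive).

M_E = 254.4 kN·m

Release both end moments; the primary structure is a simply-supported span DE with redundants M_D and M_E.
End rotations of the released simple span under the applied load (×1/EI):
  at D: point load 70.5 at a = 5.7: Pab(L + b)/(6LEI) = 356.3/EI
  at E: point load 70.5 at a = 5.7: Pab(L + a)/(6LEI) = 407.2/EI
  at D: UDL 21: wL³/(24EI) = 750.2/EI
  at E: UDL 21: wL³/(24EI) = 750.2/EI
  θ_D0 = 1107/EI,  θ_E0 = 1157/EI
Flexibility coefficients: a unit moment at one end gives L/(3EI) there and L/(6EI) at the far end, so f₁₁ = f₂₂ = 3.167/EI and f₁₂ = f₂₁ = 1.583/EI.
Compatibility — zero rotation at each built-in end:
  3.167 M_D + 1.583 M_E = 1107
  1.583 M_D + 3.167 M_E = 1157
Solving the pair gives M_D = 222.2 kN·m and M_E = 254.4 kN·m (hogging).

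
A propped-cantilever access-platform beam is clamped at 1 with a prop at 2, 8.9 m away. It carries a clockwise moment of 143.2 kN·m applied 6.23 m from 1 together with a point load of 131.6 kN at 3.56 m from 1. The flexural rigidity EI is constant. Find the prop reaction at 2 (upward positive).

Choose R_2 as the redundant. The primary structure is the cantilever fixed at 1.
Free-end deflection of the primary structure under the applied loading (downward +):
  clockwise couple 143.2 at a = 6.23: M₀a(2L − a)/(2EI) = 5161/EI
  point load 131.6 at a = 3.56: Pa²(3L − a)/(6EI) = 6432/EI
  δ_0 = 11593/EI
Tip deflection under a unit load at 2: L³/(3EI) = 235/EI.
Compatibility at 2: δ_0 − R_2·δ_{22} = 0, so R_2 = 11593/235 = 49.34 kN.

R_2 = 49.34 kN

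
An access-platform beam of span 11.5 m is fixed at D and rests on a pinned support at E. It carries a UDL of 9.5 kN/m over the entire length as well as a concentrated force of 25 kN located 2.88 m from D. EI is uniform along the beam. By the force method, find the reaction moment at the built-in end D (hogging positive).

Choose R_E as the redundant. The primary structure is the cantilever fixed at D.
Free-end deflection of the primary structure under the applied loading (downward +):
  UDL 9.5: wL⁴/(8EI) = 20769/EI
  point load 25 at a = 2.88: Pa²(3L − a)/(6EI) = 1093/EI
  δ_0 = 21862/EI
Tip deflection under a unit load at E: L³/(3EI) = 507/EI.
The prop prevents deflection at E: R_E = δ_0/δ_{EE} = 21862/507 = 43.12 kN.
Moment equilibrium about D: M_D = Σ(load moments about D) − R_E·L = 700.2 − 43.12×11.5 = 204.3 kN·m.

M_D = 204.3 kN·m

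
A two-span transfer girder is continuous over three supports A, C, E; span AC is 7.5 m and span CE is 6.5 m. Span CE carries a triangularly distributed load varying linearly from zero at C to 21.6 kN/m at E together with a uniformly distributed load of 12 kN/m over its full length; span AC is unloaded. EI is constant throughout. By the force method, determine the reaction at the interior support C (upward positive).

Release continuity at C by inserting a hinge; the redundant is the internal moment M_C. The primary structure is two simply-supported spans AC and CE.
Rotations at C on the released spans (each span's end-slope, ×1/EI):
  span CE: triangular load, peak 21.6: 7w₀L³/(360EI) = 115.3/EI
  span CE: UDL 12: wL³/(24EI) = 137.3/EI
  relative rotation θ_0 = (0 + 252.7)/EI = 252.7/EI
A unit hogging moment at C produces rotation L₁/(3EI) + L₂/(3EI) = 4.667/EI.
Compatibility: M_C·(L₁+L₂)/(3EI) = θ_0, giving M_C = 54.14 kN·m (hogging).
Span AC, ΣM about A with M_C applied at C: R_C^{AC}·7.5 = 0 + 54.14, so R_C^{AC} = 7.219 kN and R_A = 0 − 7.219 = -7.219 kN.
Span CE, ΣM about E: R_C^{CE}·6.5 = 405.6 + 54.14, so R_C^{CE} = 70.73 kN and R_E = 148.2 − 70.73 = 77.47 kN.
R_C = 7.219 + 70.73 = 77.95 kN.

R_C = 77.95 kN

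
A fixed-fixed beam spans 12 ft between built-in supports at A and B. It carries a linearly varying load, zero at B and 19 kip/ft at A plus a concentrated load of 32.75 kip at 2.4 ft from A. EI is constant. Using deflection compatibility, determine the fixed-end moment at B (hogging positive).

Take the two fixed-end moments M_A, M_B as redundants; the released structure is the simple span AB.
On the primary (simply-supported) span, the end slopes from the loading are:
  at A: triangular load, peak 19: w₀L³/(45EI) = 729.6/EI
  at B: triangular load, peak 19: 7w₀L³/(360EI) = 638.4/EI
  at A: point load 32.75 at a = 2.4: Pab(L + b)/(6LEI) = 226.4/EI
  at B: point load 32.75 at a = 2.4: Pab(L + a)/(6LEI) = 150.9/EI
  θ_A0 = 956/EI,  θ_B0 = 789.3/EI
Flexibility coefficients: a unit moment at one end gives L/(3EI) there and L/(6EI) at the far end, so f₁₁ = f₂₂ = 4/EI and f₁₂ = f₂₁ = 2/EI.
Compatibility — zero rotation at each built-in end:
  4 M_A + 2 M_B = 956
  2 M_A + 4 M_B = 789.3
Solving the pair gives M_A = 187.1 kip·ft and M_B = 103.8 kip·ft (hogging).

M_B = 103.8 kip·ft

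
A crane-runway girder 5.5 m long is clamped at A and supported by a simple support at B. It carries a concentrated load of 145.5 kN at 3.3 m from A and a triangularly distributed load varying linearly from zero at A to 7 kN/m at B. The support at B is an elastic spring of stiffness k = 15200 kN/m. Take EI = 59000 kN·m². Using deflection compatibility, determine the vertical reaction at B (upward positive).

Choose R_B as the redundant. The primary structure is the cantilever fixed at A.
Free-end deflection of the primary structure under the applied loading (downward +):
  point load 145.5 at a = 3.3: Pa²(3L − a)/(6EI) = 3486/EI
  triangular load, peak 7 at the free end: 11w₀L⁴/(120EI) = 587.2/EI
  δ_0 = 4073/EI
Flexibility coefficient — unit upward force at B: δ_{BB} = L³/(3EI) = 55.46/EI.
With EI = 59000 kN·m²: δ_0 = 0.069035 m and δ_{BB} = 0.00094 m/kN.
Compatibility — the spring shortens by R_B/k under the reaction it provides: δ_0 − R_B·δ_{BB} = R_B/k. With 1/k = 0.000066 m/kN, R_B = δ_0 / (δ_{BB} + 1/k) = 0.069035 / (0.00094 + 0.000066) = 68.64 kN.

R_B = 68.64 kN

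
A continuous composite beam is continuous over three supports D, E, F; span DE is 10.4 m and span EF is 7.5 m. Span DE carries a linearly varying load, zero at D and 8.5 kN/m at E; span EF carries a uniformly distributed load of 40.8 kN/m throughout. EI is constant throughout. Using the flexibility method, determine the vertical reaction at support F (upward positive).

R_F = 132.2 kN

Release continuity at E by inserting a hinge; the redundant is the internal moment M_E. The primary structure is two simply-supported spans DE and EF.
Discontinuity in slope at E on the released structure — sum the simple-span end rotations:
  span DE: triangular load, peak 8.5: w₀L³/(45EI) = 212.5/EI
  span EF: UDL 40.8: wL³/(24EI) = 717.2/EI
  relative rotation θ_0 = (212.5 + 717.2)/EI = 929.7/EI
A unit hogging moment at E produces rotation L₁/(3EI) + L₂/(3EI) = 5.967/EI.
Slope continuity at E: θ_0 = M_E·5.967/EI, so M_E = 929.7/5.967 = 155.8 kN·m (hogging).
Span EF, ΣM about F: R_E^{EF}·7.5 = 1148 + 155.8, so R_E^{EF} = 173.8 kN and R_F = 306 − 173.8 = 132.2 kN.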